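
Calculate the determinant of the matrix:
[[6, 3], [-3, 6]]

For a 2×2 matrix [[a, b], [c, d]], det = ad - bc
det = (6)(6) - (3)(-3) = 36 - -9 = 45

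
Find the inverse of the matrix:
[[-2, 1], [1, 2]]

For [[a,b],[c,d]], inverse = (1/det)·[[d,-b],[-c,a]]
det = (-2)(2) - (1)(1) = -4 - 1 = -5
Inverse = (1/-5)·[[2, -1], [-1, -2]]
= [[-2/5, 1/5], [1/5, 2/5]]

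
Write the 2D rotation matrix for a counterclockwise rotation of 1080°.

Rotation matrix formula: [[cos θ, -sin θ], [sin θ, cos θ]]
For θ = 1080°:
cos(1080°) = 1
sin(1080°) = 0
Result: [[1, 0], [0, 1]]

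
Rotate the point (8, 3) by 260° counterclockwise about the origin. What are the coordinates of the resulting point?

Rotation matrix for 260°: [[cos 260°, -sin 260°], [sin 260°, cos 260°]] ≈ [[-0.173648, 0.984808], [-0.984808, -0.173648]]
[[-0.173648, 0.984808], [-0.984808, -0.173648]] × [8, 3]ᵀ ≈ [1.5652, -8.3994]ᵀ
Result: (1.5652, -8.3994)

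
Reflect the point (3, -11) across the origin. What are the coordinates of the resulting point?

Reflection across origin: (3, -11) → (-3, 11)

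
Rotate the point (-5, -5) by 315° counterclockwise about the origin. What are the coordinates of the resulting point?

Rotation matrix for 315°: [[cos 315°, -sin 315°], [sin 315°, cos 315°]] ≈ [[0.707107, 0.707107], [-0.707107, 0.707107]]
[[0.707107, 0.707107], [-0.707107, 0.707107]] × [-5, -5]ᵀ ≈ [-7.0711, 0]ᵀ
Result: (-7.0711, 0)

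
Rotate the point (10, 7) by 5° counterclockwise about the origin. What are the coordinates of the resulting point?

Rotation matrix for 5°: [[cos 5°, -sin 5°], [sin 5°, cos 5°]] ≈ [[0.996195, -0.087156], [0.087156, 0.996195]]
[[0.996195, -0.087156], [0.087156, 0.996195]] × [10, 7]ᵀ ≈ [9.3519, 7.8449]ᵀ
Result: (9.3519, 7.8449)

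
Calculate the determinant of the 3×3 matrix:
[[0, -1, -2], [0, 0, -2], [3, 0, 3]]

Expansion along first row:
det = 0·det([[0,-2],[0,3]]) - -1·det([[0,-2],[3,3]]) + -2·det([[0,0],[3,0]])
    = 0·(0·3 - -2·0) - -1·(0·3 - -2·3) + -2·(0·0 - 0·3)
    = 0·0 - -1·6 + -2·0
    = 0 + 6 + 0 = 6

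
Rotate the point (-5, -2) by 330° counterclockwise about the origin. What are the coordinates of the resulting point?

Rotation matrix for 330°: [[cos 330°, -sin 330°], [sin 330°, cos 330°]] ≈ [[0.866025, 0.500000], [-0.500000, 0.866025]]
[[0.866025, 0.500000], [-0.500000, 0.866025]] × [-5, -2]ᵀ ≈ [-5.3301, 0.7679]ᵀ
Result: (-5.3301, 0.7679)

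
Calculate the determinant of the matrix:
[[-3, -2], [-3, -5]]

For a 2×2 matrix [[a, b], [c, d]], det = ad - bc
det = (-3)(-5) - (-2)(-3) = 15 - 6 = 9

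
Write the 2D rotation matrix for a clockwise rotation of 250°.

Rotation matrix formula: [[cos θ, -sin θ], [sin θ, cos θ]]
A clockwise rotation by 250° is equivalent to a counterclockwise rotation by -250°.
For θ = -250°:
cos(-250°) = -0.3420
sin(-250°) = 0.9397
Result: [[-0.3420, -0.9397], [0.9397, -0.3420]]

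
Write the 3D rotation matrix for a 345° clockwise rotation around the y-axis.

Rotation matrix for clockwise 345° around y-axis:
A clockwise rotation by 345° is a counterclockwise rotation by -345°.
cos(-345°) = 0.9659, sin(-345°) = 0.2588
Result: [[0.9659, 0, 0.2588], [0, 1, 0], [-0.2588, 0, 0.9659]]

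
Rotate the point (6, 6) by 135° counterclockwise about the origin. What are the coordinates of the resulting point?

Rotation matrix for 135°: [[cos 135°, -sin 135°], [sin 135°, cos 135°]] ≈ [[-0.707107, -0.707107], [0.707107, -0.707107]]
[[-0.707107, -0.707107], [0.707107, -0.707107]] × [6, 6]ᵀ ≈ [-8.4853, 0]ᵀ
Result: (-8.4853, 0)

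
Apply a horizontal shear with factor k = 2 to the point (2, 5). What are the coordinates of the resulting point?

Shear matrix for horizontal shear with factor k = 2:
[[1, 2], [0, 1]]
Result: (2, 5) → (12, 5)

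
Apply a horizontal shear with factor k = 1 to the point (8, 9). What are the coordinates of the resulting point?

Shear matrix for horizontal shear with factor k = 1:
[[1, 1], [0, 1]]
Result: (8, 9) → (17, 9)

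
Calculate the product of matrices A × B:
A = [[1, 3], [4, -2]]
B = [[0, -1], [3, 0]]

Matrix multiplication:
C[0][0] = 1×0 + 3×3 = 9
C[0][1] = 1×-1 + 3×0 = -1
C[1][0] = 4×0 + -2×3 = -6
C[1][1] = 4×-1 + -2×0 = -4
Result: [[9, -1], [-6, -4]]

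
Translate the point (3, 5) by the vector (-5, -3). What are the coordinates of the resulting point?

Translation by (-5, -3) (homogeneous matrix [[1, 0, -5], [0, 1, -3], [0, 0, 1]]):
x' = 3 + -5 = -2
y' = 5 + -3 = 2
Result: (-2, 2)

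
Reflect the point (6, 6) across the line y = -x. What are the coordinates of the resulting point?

Reflection across line y = -x: (6, 6) → (-6, -6)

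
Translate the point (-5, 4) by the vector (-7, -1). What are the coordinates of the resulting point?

Translation by (-7, -1) (homogeneous matrix [[1, 0, -7], [0, 1, -1], [0, 0, 1]]):
x' = -5 + -7 = -12
y' = 4 + -1 = 3
Result: (-12, 3)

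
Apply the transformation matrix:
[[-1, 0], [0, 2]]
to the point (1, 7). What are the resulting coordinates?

Matrix multiplication:
[[-1, 0], [0, 2]] × [1, 7]ᵀ
= [(-1)(1) + (0)(7), (0)(1) + (2)(7)]ᵀ
= [-1, 14]ᵀ
Result: (-1, 14)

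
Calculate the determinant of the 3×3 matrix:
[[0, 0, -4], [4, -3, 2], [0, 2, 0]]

Expansion along first row:
det = 0·det([[-3,2],[2,0]]) - 0·det([[4,2],[0,0]]) + -4·det([[4,-3],[0,2]])
    = 0·(-3·0 - 2·2) - 0·(4·0 - 2·0) + -4·(4·2 - -3·0)
    = 0·-4 - 0·0 + -4·8
    = 0 + 0 + -32 = -32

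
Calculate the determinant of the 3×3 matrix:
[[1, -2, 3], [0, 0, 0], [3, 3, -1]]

Expansion along first row:
det = 1·det([[0,0],[3,-1]]) - -2·det([[0,0],[3,-1]]) + 3·det([[0,0],[3,3]])
    = 1·(0·-1 - 0·3) - -2·(0·-1 - 0·3) + 3·(0·3 - 0·3)
    = 1·0 - -2·0 + 3·0
    = 0 + 0 + 0 = 0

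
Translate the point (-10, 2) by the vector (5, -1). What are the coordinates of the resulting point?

Translation by (5, -1) (homogeneous matrix [[1, 0, 5], [0, 1, -1], [0, 0, 1]]):
x' = -10 + 5 = -5
y' = 2 + -1 = 1
Result: (-5, 1)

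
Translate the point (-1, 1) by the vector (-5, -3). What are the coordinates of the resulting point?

Translation by (-5, -3) (homogeneous matrix [[1, 0, -5], [0, 1, -3], [0, 0, 1]]):
x' = -1 + -5 = -6
y' = 1 + -3 = -2
Result: (-6, -2)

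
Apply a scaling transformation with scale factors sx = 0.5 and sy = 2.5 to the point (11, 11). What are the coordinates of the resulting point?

Scaling matrix:
[[0.50, 0], [0, 2.50]]
Result: (11 × 0.5, 11 × 2.5) = (5.5, 27.5)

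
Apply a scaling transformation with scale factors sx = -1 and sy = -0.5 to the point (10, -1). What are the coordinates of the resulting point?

Scaling matrix:
[[-1, 0], [0, -0.50]]
Result: (10 × -1, -1 × -0.5) = (-10, 0.5)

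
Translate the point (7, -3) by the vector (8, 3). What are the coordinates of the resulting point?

Translation by (8, 3) (homogeneous matrix [[1, 0, 8], [0, 1, 3], [0, 0, 1]]):
x' = 7 + 8 = 15
y' = -3 + 3 = 0
Result: (15, 0)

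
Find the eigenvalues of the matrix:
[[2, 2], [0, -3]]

Characteristic equation: det(A - λI) = 0
λ² - (trace)λ + (det) = 0
trace = 2 + -3 = -1, det = (2)(-3) - (2)(0) = -6
λ² - (-1)λ + (-6) = 0
λ = (-1 ± √((-1)² - 4·(-6))) / 2 = (-1 ± √25) / 2
Solving: λ = -3, 2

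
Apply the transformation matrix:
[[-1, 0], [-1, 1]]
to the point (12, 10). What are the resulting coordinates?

Matrix multiplication:
[[-1, 0], [-1, 1]] × [12, 10]ᵀ
= [(-1)(12) + (0)(10), (-1)(12) + (1)(10)]ᵀ
= [-12, -2]ᵀ
Result: (-12, -2)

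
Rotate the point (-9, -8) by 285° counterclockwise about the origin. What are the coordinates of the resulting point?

Rotation matrix for 285°: [[cos 285°, -sin 285°], [sin 285°, cos 285°]] ≈ [[0.258819, 0.965926], [-0.965926, 0.258819]]
[[0.258819, 0.965926], [-0.965926, 0.258819]] × [-9, -8]ᵀ ≈ [-10.0568, 6.6228]ᵀ
Result: (-10.0568, 6.6228)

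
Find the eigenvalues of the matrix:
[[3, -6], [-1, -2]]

Characteristic equation: det(A - λI) = 0
λ² - (trace)λ + (det) = 0
trace = 3 + -2 = 1, det = (3)(-2) - (-6)(-1) = -12
λ² - (1)λ + (-12) = 0
λ = (1 ± √((1)² - 4·(-12))) / 2 = (1 ± √49) / 2
Solving: λ = -3, 4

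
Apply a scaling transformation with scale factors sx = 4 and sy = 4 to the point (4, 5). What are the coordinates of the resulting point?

Scaling matrix:
[[4, 0], [0, 4]]
Result: (4 × 4, 5 × 4) = (16, 20)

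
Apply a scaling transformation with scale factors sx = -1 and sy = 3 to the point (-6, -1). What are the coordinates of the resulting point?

Scaling matrix:
[[-1, 0], [0, 3]]
Result: (-6 × -1, -1 × 3) = (6, -3)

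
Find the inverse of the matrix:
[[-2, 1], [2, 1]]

For [[a,b],[c,d]], inverse = (1/det)·[[d,-b],[-c,a]]
det = (-2)(1) - (1)(2) = -2 - 2 = -4
Inverse = (1/-4)·[[1, -1], [-2, -2]]
= [[-1/4, 1/4], [1/2, 1/2]]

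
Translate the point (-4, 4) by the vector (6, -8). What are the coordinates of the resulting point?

Translation by (6, -8) (homogeneous matrix [[1, 0, 6], [0, 1, -8], [0, 0, 1]]):
x' = -4 + 6 = 2
y' = 4 + -8 = -4
Result: (2, -4)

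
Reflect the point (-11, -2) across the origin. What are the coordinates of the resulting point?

Reflection across origin: (-11, -2) → (11, 2)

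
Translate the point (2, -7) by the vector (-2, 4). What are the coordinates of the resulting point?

Translation by (-2, 4) (homogeneous matrix [[1, 0, -2], [0, 1, 4], [0, 0, 1]]):
x' = 2 + -2 = 0
y' = -7 + 4 = -3
Result: (0, -3)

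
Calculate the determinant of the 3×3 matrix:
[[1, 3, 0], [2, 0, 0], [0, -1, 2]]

Expansion along first row:
det = 1·det([[0,0],[-1,2]]) - 3·det([[2,0],[0,2]]) + 0·det([[2,0],[0,-1]])
    = 1·(0·2 - 0·-1) - 3·(2·2 - 0·0) + 0·(2·-1 - 0·0)
    = 1·0 - 3·4 + 0·-2
    = 0 + -12 + 0 = -12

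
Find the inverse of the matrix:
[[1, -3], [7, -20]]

For [[a,b],[c,d]], inverse = (1/det)·[[d,-b],[-c,a]]
det = (1)(-20) - (-3)(7) = -20 - -21 = 1
Inverse = [[-20, 3], [-7, 1]]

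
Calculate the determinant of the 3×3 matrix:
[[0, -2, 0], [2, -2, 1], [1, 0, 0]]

Expansion along first row:
det = 0·det([[-2,1],[0,0]]) - -2·det([[2,1],[1,0]]) + 0·det([[2,-2],[1,0]])
    = 0·(-2·0 - 1·0) - -2·(2·0 - 1·1) + 0·(2·0 - -2·1)
    = 0·0 - -2·-1 + 0·2
    = 0 + -2 + 0 = -2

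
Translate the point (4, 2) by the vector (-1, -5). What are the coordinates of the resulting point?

Translation by (-1, -5) (homogeneous matrix [[1, 0, -1], [0, 1, -5], [0, 0, 1]]):
x' = 4 + -1 = 3
y' = 2 + -5 = -3
Result: (3, -3)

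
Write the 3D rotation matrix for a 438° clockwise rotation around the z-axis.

Rotation matrix for clockwise 438° around z-axis:
A clockwise rotation by 438° is a counterclockwise rotation by -438°.
cos(-438°) = 0.2079, sin(-438°) = -0.9781
Result: [[0.2079, 0.9781, 0], [-0.9781, 0.2079, 0], [0, 0, 1]]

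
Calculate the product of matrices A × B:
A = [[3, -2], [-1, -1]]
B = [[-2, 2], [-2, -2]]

Matrix multiplication:
C[0][0] = 3×-2 + -2×-2 = -2
C[0][1] = 3×2 + -2×-2 = 10
C[1][0] = -1×-2 + -1×-2 = 4
C[1][1] = -1×2 + -1×-2 = 0
Result: [[-2, 10], [4, 0]]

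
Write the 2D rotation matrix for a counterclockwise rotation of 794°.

Rotation matrix formula: [[cos θ, -sin θ], [sin θ, cos θ]]
For θ = 794°:
cos(794°) = 0.2756
sin(794°) = 0.9613
Result: [[0.2756, -0.9613], [0.9613, 0.2756]]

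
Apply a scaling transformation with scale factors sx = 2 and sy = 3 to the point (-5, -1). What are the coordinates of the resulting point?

Scaling matrix:
[[2, 0], [0, 3]]
Result: (-5 × 2, -1 × 3) = (-10, -3)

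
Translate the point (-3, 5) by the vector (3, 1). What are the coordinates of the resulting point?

Translation by (3, 1) (homogeneous matrix [[1, 0, 3], [0, 1, 1], [0, 0, 1]]):
x' = -3 + 3 = 0
y' = 5 + 1 = 6
Result: (0, 6)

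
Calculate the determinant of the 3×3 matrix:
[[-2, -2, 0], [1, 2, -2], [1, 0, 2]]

Expansion along first row:
det = -2·det([[2,-2],[0,2]]) - -2·det([[1,-2],[1,2]]) + 0·det([[1,2],[1,0]])
    = -2·(2·2 - -2·0) - -2·(1·2 - -2·1) + 0·(1·0 - 2·1)
    = -2·4 - -2·4 + 0·-2
    = -8 + 8 + 0 = 0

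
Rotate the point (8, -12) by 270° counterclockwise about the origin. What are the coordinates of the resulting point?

Rotation matrix for 270°: [[cos 270°, -sin 270°], [sin 270°, cos 270°]] = [[0, 1], [-1, 0]]
[[0, 1], [-1, 0]] × [8, -12]ᵀ = [-12, -8]ᵀ
Result: (-12, -8)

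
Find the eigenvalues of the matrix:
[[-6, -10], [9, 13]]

Characteristic equation: det(A - λI) = 0
λ² - (trace)λ + (det) = 0
trace = -6 + 13 = 7, det = (-6)(13) - (-10)(9) = 12
λ² - (7)λ + (12) = 0
λ = (7 ± √((7)² - 4·(12))) / 2 = (7 ± √1) / 2
Solving: λ = 3, 4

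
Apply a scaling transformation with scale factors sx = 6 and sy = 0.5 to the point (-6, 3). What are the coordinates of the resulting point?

Scaling matrix:
[[6, 0], [0, 0.50]]
Result: (-6 × 6, 3 × 0.5) = (-36, 1.5)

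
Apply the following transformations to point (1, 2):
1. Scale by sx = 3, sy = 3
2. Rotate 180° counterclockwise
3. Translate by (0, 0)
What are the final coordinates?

Step 1: Scale → (3, 6)
Step 2: Rotate 180° → (-3, -6)
Step 3: Translate → (-3, -6)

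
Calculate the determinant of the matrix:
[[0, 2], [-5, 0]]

For a 2×2 matrix [[a, b], [c, d]], det = ad - bc
det = (0)(0) - (2)(-5) = 0 - -10 = 10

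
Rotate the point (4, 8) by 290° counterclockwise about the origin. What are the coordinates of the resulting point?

Rotation matrix for 290°: [[cos 290°, -sin 290°], [sin 290°, cos 290°]] ≈ [[0.342020, 0.939693], [-0.939693, 0.342020]]
[[0.342020, 0.939693], [-0.939693, 0.342020]] × [4, 8]ᵀ ≈ [8.8856, -1.0226]ᵀ
Result: (8.8856, -1.0226)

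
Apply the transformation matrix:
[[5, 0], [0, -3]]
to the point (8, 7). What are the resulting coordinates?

Matrix multiplication:
[[5, 0], [0, -3]] × [8, 7]ᵀ
= [(5)(8) + (0)(7), (0)(8) + (-3)(7)]ᵀ
= [40, -21]ᵀ
Result: (40, -21)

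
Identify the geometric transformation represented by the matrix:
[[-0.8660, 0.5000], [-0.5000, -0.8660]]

This matrix represents: rotation by 210° counterclockwise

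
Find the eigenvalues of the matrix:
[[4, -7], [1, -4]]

Characteristic equation: det(A - λI) = 0
λ² - (trace)λ + (det) = 0
trace = 4 + -4 = 0, det = (4)(-4) - (-7)(1) = -9
λ² - (0)λ + (-9) = 0
λ = (0 ± √((0)² - 4·(-9))) / 2 = (0 ± √36) / 2
Solving: λ = -3, 3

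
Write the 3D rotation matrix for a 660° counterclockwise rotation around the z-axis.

Rotation matrix for counterclockwise 660° around z-axis:
cos(660°) = 1/2, sin(660°) = -√3/2
Result: [[1/2, √3/2, 0], [-√3/2, 1/2, 0], [0, 0, 1]]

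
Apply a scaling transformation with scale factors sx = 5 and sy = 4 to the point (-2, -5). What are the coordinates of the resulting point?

Scaling matrix:
[[5, 0], [0, 4]]
Result: (-2 × 5, -5 × 4) = (-10, -20)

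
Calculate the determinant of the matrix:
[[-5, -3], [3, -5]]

For a 2×2 matrix [[a, b], [c, d]], det = ad - bc
det = (-5)(-5) - (-3)(3) = 25 - -9 = 34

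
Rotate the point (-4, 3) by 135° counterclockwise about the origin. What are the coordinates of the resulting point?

Rotation matrix for 135°: [[cos 135°, -sin 135°], [sin 135°, cos 135°]] ≈ [[-0.707107, -0.707107], [0.707107, -0.707107]]
[[-0.707107, -0.707107], [0.707107, -0.707107]] × [-4, 3]ᵀ ≈ [0.7071, -4.9497]ᵀ
Result: (0.7071, -4.9497)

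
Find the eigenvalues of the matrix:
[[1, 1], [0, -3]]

Characteristic equation: det(A - λI) = 0
λ² - (trace)λ + (det) = 0
trace = 1 + -3 = -2, det = (1)(-3) - (1)(0) = -3
λ² - (-2)λ + (-3) = 0
λ = (-2 ± √((-2)² - 4·(-3))) / 2 = (-2 ± √16) / 2
Solving: λ = -3, 1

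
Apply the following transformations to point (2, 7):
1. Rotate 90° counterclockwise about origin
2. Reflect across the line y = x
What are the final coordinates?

Step 1: Rotate 90° → (-7, 2)
Step 2: Reflect across line y = x → (2, -7)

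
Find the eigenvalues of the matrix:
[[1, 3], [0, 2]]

Characteristic equation: det(A - λI) = 0
λ² - (trace)λ + (det) = 0
trace = 1 + 2 = 3, det = (1)(2) - (3)(0) = 2
λ² - (3)λ + (2) = 0
λ = (3 ± √((3)² - 4·(2))) / 2 = (3 ± √1) / 2
Solving: λ = 1, 2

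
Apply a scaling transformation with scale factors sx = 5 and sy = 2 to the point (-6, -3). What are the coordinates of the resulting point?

Scaling matrix:
[[5, 0], [0, 2]]
Result: (-6 × 5, -3 × 2) = (-30, -6)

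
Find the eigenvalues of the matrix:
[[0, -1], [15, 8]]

Characteristic equation: det(A - λI) = 0
λ² - (trace)λ + (det) = 0
trace = 0 + 8 = 8, det = (0)(8) - (-1)(15) = 15
λ² - (8)λ + (15) = 0
λ = (8 ± √((8)² - 4·(15))) / 2 = (8 ± √4) / 2
Solving: λ = 3, 5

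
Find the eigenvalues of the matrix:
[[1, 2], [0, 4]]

Characteristic equation: det(A - λI) = 0
λ² - (trace)λ + (det) = 0
trace = 1 + 4 = 5, det = (1)(4) - (2)(0) = 4
λ² - (5)λ + (4) = 0
λ = (5 ± √((5)² - 4·(4))) / 2 = (5 ± √9) / 2
Solving: λ = 1, 4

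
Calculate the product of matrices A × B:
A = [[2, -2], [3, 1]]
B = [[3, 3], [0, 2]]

Matrix multiplication:
C[0][0] = 2×3 + -2×0 = 6
C[0][1] = 2×3 + -2×2 = 2
C[1][0] = 3×3 + 1×0 = 9
C[1][1] = 3×3 + 1×2 = 11
Result: [[6, 2], [9, 11]]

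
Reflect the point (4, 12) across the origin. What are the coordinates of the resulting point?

Reflection across origin: (4, 12) → (-4, -12)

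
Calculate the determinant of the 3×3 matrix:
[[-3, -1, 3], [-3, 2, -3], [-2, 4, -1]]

Expansion along first row:
det = -3·det([[2,-3],[4,-1]]) - -1·det([[-3,-3],[-2,-1]]) + 3·det([[-3,2],[-2,4]])
    = -3·(2·-1 - -3·4) - -1·(-3·-1 - -3·-2) + 3·(-3·4 - 2·-2)
    = -3·10 - -1·-3 + 3·-8
    = -30 + -3 + -24 = -57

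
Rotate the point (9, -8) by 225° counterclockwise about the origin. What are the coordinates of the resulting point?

Rotation matrix for 225°: [[cos 225°, -sin 225°], [sin 225°, cos 225°]] ≈ [[-0.707107, 0.707107], [-0.707107, -0.707107]]
[[-0.707107, 0.707107], [-0.707107, -0.707107]] × [9, -8]ᵀ ≈ [-12.0208, -0.7071]ᵀ
Result: (-12.0208, -0.7071)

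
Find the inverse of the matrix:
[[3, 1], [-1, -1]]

For [[a,b],[c,d]], inverse = (1/det)·[[d,-b],[-c,a]]
det = (3)(-1) - (1)(-1) = -3 - -1 = -2
Inverse = (1/-2)·[[-1, -1], [1, 3]]
= [[1/2, 1/2], [-1/2, -3/2]]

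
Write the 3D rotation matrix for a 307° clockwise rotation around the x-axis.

Rotation matrix for clockwise 307° around x-axis:
A clockwise rotation by 307° is a counterclockwise rotation by -307°.
cos(-307°) = 0.6018, sin(-307°) = 0.7986
Result: [[1, 0, 0], [0, 0.6018, -0.7986], [0, 0.7986, 0.6018]]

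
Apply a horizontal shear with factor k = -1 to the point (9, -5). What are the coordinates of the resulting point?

Shear matrix for horizontal shear with factor k = -1:
[[1, -1], [0, 1]]
Result: (9, -5) → (14, -5)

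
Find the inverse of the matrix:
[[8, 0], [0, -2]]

For [[a,b],[c,d]], inverse = (1/det)·[[d,-b],[-c,a]]
det = (8)(-2) - (0)(0) = -16 - 0 = -16
Inverse = (1/-16)·[[-2, 0], [0, 8]]
= [[1/8, 0], [0, -1/2]]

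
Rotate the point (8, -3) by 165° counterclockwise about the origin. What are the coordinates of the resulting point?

Rotation matrix for 165°: [[cos 165°, -sin 165°], [sin 165°, cos 165°]] ≈ [[-0.965926, -0.258819], [0.258819, -0.965926]]
[[-0.965926, -0.258819], [0.258819, -0.965926]] × [8, -3]ᵀ ≈ [-6.9509, 4.9683]ᵀ
Result: (-6.9509, 4.9683)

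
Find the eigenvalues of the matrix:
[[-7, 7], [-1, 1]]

Characteristic equation: det(A - λI) = 0
λ² - (trace)λ + (det) = 0
trace = -7 + 1 = -6, det = (-7)(1) - (7)(-1) = 0
λ² - (-6)λ + (0) = 0
λ = (-6 ± √((-6)² - 4·(0))) / 2 = (-6 ± √36) / 2
Solving: λ = -6, 0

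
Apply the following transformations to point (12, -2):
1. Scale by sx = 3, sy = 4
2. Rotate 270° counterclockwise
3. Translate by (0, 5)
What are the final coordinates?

Step 1: Scale → (36, -8)
Step 2: Rotate 270° → (-8, -36)
Step 3: Translate → (-8, -31)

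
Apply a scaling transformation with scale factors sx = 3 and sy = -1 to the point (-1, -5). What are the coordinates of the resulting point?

Scaling matrix:
[[3, 0], [0, -1]]
Result: (-1 × 3, -5 × -1) = (-3, 5)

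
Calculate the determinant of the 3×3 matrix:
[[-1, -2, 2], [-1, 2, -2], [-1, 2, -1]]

Expansion along first row:
det = -1·det([[2,-2],[2,-1]]) - -2·det([[-1,-2],[-1,-1]]) + 2·det([[-1,2],[-1,2]])
    = -1·(2·-1 - -2·2) - -2·(-1·-1 - -2·-1) + 2·(-1·2 - 2·-1)
    = -1·2 - -2·-1 + 2·0
    = -2 + -2 + 0 = -4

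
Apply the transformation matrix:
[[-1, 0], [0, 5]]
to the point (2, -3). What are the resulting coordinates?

Matrix multiplication:
[[-1, 0], [0, 5]] × [2, -3]ᵀ
= [(-1)(2) + (0)(-3), (0)(2) + (5)(-3)]ᵀ
= [-2, -15]ᵀ
Result: (-2, -15)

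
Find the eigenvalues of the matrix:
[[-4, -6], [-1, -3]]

Characteristic equation: det(A - λI) = 0
λ² - (trace)λ + (det) = 0
trace = -4 + -3 = -7, det = (-4)(-3) - (-6)(-1) = 6
λ² - (-7)λ + (6) = 0
λ = (-7 ± √((-7)² - 4·(6))) / 2 = (-7 ± √25) / 2
Solving: λ = -6, -1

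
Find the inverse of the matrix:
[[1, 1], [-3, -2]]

For [[a,b],[c,d]], inverse = (1/det)·[[d,-b],[-c,a]]
det = (1)(-2) - (1)(-3) = -2 - -3 = 1
Inverse = [[-2, -1], [3, 1]]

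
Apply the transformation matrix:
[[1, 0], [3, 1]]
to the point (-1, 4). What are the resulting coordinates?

Matrix multiplication:
[[1, 0], [3, 1]] × [-1, 4]ᵀ
= [(1)(-1) + (0)(4), (3)(-1) + (1)(4)]ᵀ
= [-1, 1]ᵀ
Result: (-1, 1)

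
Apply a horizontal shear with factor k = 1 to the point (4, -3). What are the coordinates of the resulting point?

Shear matrix for horizontal shear with factor k = 1:
[[1, 1], [0, 1]]
Result: (4, -3) → (1, -3)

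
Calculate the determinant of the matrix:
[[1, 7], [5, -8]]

For a 2×2 matrix [[a, b], [c, d]], det = ad - bc
det = (1)(-8) - (7)(5) = -8 - 35 = -43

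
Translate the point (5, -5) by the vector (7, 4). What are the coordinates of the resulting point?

Translation by (7, 4) (homogeneous matrix [[1, 0, 7], [0, 1, 4], [0, 0, 1]]):
x' = 5 + 7 = 12
y' = -5 + 4 = -1
Result: (12, -1)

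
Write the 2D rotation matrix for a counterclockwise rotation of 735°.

Rotation matrix formula: [[cos θ, -sin θ], [sin θ, cos θ]]
For θ = 735°:
cos(735°) = 0.9659
sin(735°) = 0.2588
Result: [[0.9659, -0.2588], [0.2588, 0.9659]]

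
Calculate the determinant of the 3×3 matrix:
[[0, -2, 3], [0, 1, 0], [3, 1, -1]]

Expansion along first row:
det = 0·det([[1,0],[1,-1]]) - -2·det([[0,0],[3,-1]]) + 3·det([[0,1],[3,1]])
    = 0·(1·-1 - 0·1) - -2·(0·-1 - 0·3) + 3·(0·1 - 1·3)
    = 0·-1 - -2·0 + 3·-3
    = 0 + 0 + -9 = -9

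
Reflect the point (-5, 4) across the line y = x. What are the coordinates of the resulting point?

Reflection across line y = x: (-5, 4) → (4, -5)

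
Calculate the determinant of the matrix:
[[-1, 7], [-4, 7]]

For a 2×2 matrix [[a, b], [c, d]], det = ad - bc
det = (-1)(7) - (7)(-4) = -7 - -28 = 21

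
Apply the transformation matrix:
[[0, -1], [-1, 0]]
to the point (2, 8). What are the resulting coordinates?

Matrix multiplication:
[[0, -1], [-1, 0]] × [2, 8]ᵀ
= [(0)(2) + (-1)(8), (-1)(2) + (0)(8)]ᵀ
= [-8, -2]ᵀ
Result: (-8, -2)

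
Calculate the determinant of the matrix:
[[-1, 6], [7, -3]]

For a 2×2 matrix [[a, b], [c, d]], det = ad - bc
det = (-1)(-3) - (6)(7) = 3 - 42 = -39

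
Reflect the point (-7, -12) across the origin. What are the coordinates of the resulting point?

Reflection across origin: (-7, -12) → (7, 12)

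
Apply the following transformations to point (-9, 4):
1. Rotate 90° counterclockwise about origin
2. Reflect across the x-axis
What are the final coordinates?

Step 1: Rotate 90° → (-4, -9)
Step 2: Reflect across x-axis → (-4, 9)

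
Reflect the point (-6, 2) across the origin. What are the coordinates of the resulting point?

Reflection across origin: (-6, 2) → (6, -2)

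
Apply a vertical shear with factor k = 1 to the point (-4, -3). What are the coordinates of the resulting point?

Shear matrix for vertical shear with factor k = 1:
[[1, 0], [1, 1]]
Result: (-4, -3) → (-4, -7)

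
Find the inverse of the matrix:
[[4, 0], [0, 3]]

For [[a,b],[c,d]], inverse = (1/det)·[[d,-b],[-c,a]]
det = (4)(3) - (0)(0) = 12 - 0 = 12
Inverse = (1/12)·[[3, 0], [0, 4]]
= [[1/4, 0], [0, 1/3]]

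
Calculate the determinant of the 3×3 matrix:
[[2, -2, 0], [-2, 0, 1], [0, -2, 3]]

Expansion along first row:
det = 2·det([[0,1],[-2,3]]) - -2·det([[-2,1],[0,3]]) + 0·det([[-2,0],[0,-2]])
    = 2·(0·3 - 1·-2) - -2·(-2·3 - 1·0) + 0·(-2·-2 - 0·0)
    = 2·2 - -2·-6 + 0·4
    = 4 + -12 + 0 = -8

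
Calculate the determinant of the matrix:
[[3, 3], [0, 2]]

For a 2×2 matrix [[a, b], [c, d]], det = ad - bc
det = (3)(2) - (3)(0) = 6 - 0 = 6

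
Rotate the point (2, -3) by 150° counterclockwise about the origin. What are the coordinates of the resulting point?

Rotation matrix for 150°: [[cos 150°, -sin 150°], [sin 150°, cos 150°]] ≈ [[-0.866025, -0.500000], [0.500000, -0.866025]]
[[-0.866025, -0.500000], [0.500000, -0.866025]] × [2, -3]ᵀ ≈ [-0.2321, 3.5981]ᵀ
Result: (-0.2321, 3.5981)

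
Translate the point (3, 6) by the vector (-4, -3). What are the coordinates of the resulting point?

Translation by (-4, -3) (homogeneous matrix [[1, 0, -4], [0, 1, -3], [0, 0, 1]]):
x' = 3 + -4 = -1
y' = 6 + -3 = 3
Result: (-1, 3)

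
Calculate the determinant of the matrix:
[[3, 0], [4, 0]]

For a 2×2 matrix [[a, b], [c, d]], det = ad - bc
det = (3)(0) - (0)(4) = 0 - 0 = 0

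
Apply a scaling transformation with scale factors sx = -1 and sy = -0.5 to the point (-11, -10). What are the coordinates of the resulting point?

Scaling matrix:
[[-1, 0], [0, -0.50]]
Result: (-11 × -1, -10 × -0.5) = (11, 5)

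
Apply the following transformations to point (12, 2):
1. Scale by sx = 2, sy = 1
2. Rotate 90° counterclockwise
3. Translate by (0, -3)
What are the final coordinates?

Step 1: Scale → (24, 2)
Step 2: Rotate 90° → (-2, 24)
Step 3: Translate → (-2, 21)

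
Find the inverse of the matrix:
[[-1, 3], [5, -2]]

For [[a,b],[c,d]], inverse = (1/det)·[[d,-b],[-c,a]]
det = (-1)(-2) - (3)(5) = 2 - 15 = -13
Inverse = (1/-13)·[[-2, -3], [-5, -1]]
= [[2/13, 3/13], [5/13, 1/13]]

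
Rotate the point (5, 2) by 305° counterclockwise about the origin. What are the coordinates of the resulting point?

Rotation matrix for 305°: [[cos 305°, -sin 305°], [sin 305°, cos 305°]] ≈ [[0.573576, 0.819152], [-0.819152, 0.573576]]
[[0.573576, 0.819152], [-0.819152, 0.573576]] × [5, 2]ᵀ ≈ [4.5062, -2.9486]ᵀ
Result: (4.5062, -2.9486)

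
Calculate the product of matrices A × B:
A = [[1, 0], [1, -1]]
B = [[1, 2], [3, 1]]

Matrix multiplication:
C[0][0] = 1×1 + 0×3 = 1
C[0][1] = 1×2 + 0×1 = 2
C[1][0] = 1×1 + -1×3 = -2
C[1][1] = 1×2 + -1×1 = 1
Result: [[1, 2], [-2, 1]]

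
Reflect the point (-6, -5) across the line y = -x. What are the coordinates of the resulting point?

Reflection across line y = -x: (-6, -5) → (5, 6)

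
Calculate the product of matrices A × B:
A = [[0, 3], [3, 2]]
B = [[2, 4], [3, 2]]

Matrix multiplication:
C[0][0] = 0×2 + 3×3 = 9
C[0][1] = 0×4 + 3×2 = 6
C[1][0] = 3×2 + 2×3 = 12
C[1][1] = 3×4 + 2×2 = 16
Result: [[9, 6], [12, 16]]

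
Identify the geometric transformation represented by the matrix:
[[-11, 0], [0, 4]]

This matrix represents: non-uniform scaling by sx = -11, sy = 4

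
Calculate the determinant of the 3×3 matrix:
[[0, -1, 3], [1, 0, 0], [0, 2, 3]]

Expansion along first row:
det = 0·det([[0,0],[2,3]]) - -1·det([[1,0],[0,3]]) + 3·det([[1,0],[0,2]])
    = 0·(0·3 - 0·2) - -1·(1·3 - 0·0) + 3·(1·2 - 0·0)
    = 0·0 - -1·3 + 3·2
    = 0 + 3 + 6 = 9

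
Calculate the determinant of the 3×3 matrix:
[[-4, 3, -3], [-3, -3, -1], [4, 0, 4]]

Expansion along first row:
det = -4·det([[-3,-1],[0,4]]) - 3·det([[-3,-1],[4,4]]) + -3·det([[-3,-3],[4,0]])
    = -4·(-3·4 - -1·0) - 3·(-3·4 - -1·4) + -3·(-3·0 - -3·4)
    = -4·-12 - 3·-8 + -3·12
    = 48 + 24 + -36 = 36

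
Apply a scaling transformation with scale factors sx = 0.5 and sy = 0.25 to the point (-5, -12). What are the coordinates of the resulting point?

Scaling matrix:
[[0.50, 0], [0, 0.25]]
Result: (-5 × 0.5, -12 × 0.25) = (-2.5, -3)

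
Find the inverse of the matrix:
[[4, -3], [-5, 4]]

For [[a,b],[c,d]], inverse = (1/det)·[[d,-b],[-c,a]]
det = (4)(4) - (-3)(-5) = 16 - 15 = 1
Inverse = [[4, 3], [5, 4]]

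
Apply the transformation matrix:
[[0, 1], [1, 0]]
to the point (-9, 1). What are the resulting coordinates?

Matrix multiplication:
[[0, 1], [1, 0]] × [-9, 1]ᵀ
= [(0)(-9) + (1)(1), (1)(-9) + (0)(1)]ᵀ
= [1, -9]ᵀ
Result: (1, -9)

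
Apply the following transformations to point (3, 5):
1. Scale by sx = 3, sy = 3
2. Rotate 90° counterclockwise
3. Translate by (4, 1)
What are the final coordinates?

Step 1: Scale → (9, 15)
Step 2: Rotate 90° → (-15, 9)
Step 3: Translate → (-11, 10)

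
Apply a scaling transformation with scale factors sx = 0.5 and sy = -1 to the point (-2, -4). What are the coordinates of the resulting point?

Scaling matrix:
[[0.50, 0], [0, -1]]
Result: (-2 × 0.5, -4 × -1) = (-1, 4)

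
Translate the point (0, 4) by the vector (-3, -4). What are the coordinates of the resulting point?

Translation by (-3, -4) (homogeneous matrix [[1, 0, -3], [0, 1, -4], [0, 0, 1]]):
x' = 0 + -3 = -3
y' = 4 + -4 = 0
Result: (-3, 0)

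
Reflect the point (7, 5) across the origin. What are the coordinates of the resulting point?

Reflection across origin: (7, 5) → (-7, -5)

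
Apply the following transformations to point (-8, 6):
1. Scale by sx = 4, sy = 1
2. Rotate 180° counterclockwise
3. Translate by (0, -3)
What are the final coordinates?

Step 1: Scale → (-32, 6)
Step 2: Rotate 180° → (32, -6)
Step 3: Translate → (32, -9)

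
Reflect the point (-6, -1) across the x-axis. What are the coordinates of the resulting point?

Reflection across x-axis: (-6, -1) → (-6, 1)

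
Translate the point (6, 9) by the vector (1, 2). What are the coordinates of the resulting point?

Translation by (1, 2) (homogeneous matrix [[1, 0, 1], [0, 1, 2], [0, 0, 1]]):
x' = 6 + 1 = 7
y' = 9 + 2 = 11
Result: (7, 11)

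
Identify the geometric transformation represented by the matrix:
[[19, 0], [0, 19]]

This matrix represents: uniform scaling by factor 19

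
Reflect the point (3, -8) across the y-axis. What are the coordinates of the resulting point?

Reflection across y-axis: (3, -8) → (-3, -8)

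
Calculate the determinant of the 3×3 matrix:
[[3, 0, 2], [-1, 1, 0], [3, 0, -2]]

Expansion along first row:
det = 3·det([[1,0],[0,-2]]) - 0·det([[-1,0],[3,-2]]) + 2·det([[-1,1],[3,0]])
    = 3·(1·-2 - 0·0) - 0·(-1·-2 - 0·3) + 2·(-1·0 - 1·3)
    = 3·-2 - 0·2 + 2·-3
    = -6 + 0 + -6 = -12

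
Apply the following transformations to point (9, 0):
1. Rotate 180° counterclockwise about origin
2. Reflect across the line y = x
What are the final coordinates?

Step 1: Rotate 180° → (-9, 0)
Step 2: Reflect across line y = x → (0, -9)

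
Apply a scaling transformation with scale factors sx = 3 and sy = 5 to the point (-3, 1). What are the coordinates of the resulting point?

Scaling matrix:
[[3, 0], [0, 5]]
Result: (-3 × 3, 1 × 5) = (-9, 5)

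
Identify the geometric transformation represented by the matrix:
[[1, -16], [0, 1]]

This matrix represents: horizontal shear with factor -16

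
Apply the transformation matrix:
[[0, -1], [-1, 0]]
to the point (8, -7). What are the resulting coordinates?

Matrix multiplication:
[[0, -1], [-1, 0]] × [8, -7]ᵀ
= [(0)(8) + (-1)(-7), (-1)(8) + (0)(-7)]ᵀ
= [7, -8]ᵀ
Result: (7, -8)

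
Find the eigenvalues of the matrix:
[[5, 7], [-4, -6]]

Characteristic equation: det(A - λI) = 0
λ² - (trace)λ + (det) = 0
trace = 5 + -6 = -1, det = (5)(-6) - (7)(-4) = -2
λ² - (-1)λ + (-2) = 0
λ = (-1 ± √((-1)² - 4·(-2))) / 2 = (-1 ± √9) / 2
Solving: λ = -2, 1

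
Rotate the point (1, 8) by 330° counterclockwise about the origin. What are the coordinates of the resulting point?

Rotation matrix for 330°: [[cos 330°, -sin 330°], [sin 330°, cos 330°]] ≈ [[0.866025, 0.500000], [-0.500000, 0.866025]]
[[0.866025, 0.500000], [-0.500000, 0.866025]] × [1, 8]ᵀ ≈ [4.8660, 6.4282]ᵀ
Result: (4.8660, 6.4282)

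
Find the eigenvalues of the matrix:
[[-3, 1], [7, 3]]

Characteristic equation: det(A - λI) = 0
λ² - (trace)λ + (det) = 0
trace = -3 + 3 = 0, det = (-3)(3) - (1)(7) = -16
λ² - (0)λ + (-16) = 0
λ = (0 ± √((0)² - 4·(-16))) / 2 = (0 ± √64) / 2
Solving: λ = -4, 4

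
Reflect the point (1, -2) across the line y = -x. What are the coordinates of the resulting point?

Reflection across line y = -x: (1, -2) → (2, -1)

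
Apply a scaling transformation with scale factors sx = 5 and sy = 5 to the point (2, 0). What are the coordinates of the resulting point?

Scaling matrix:
[[5, 0], [0, 5]]
Result: (2 × 5, 0 × 5) = (10, 0)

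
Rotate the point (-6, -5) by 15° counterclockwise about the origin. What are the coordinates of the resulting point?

Rotation matrix for 15°: [[cos 15°, -sin 15°], [sin 15°, cos 15°]] ≈ [[0.965926, -0.258819], [0.258819, 0.965926]]
[[0.965926, -0.258819], [0.258819, 0.965926]] × [-6, -5]ᵀ ≈ [-4.5015, -6.3825]ᵀ
Result: (-4.5015, -6.3825)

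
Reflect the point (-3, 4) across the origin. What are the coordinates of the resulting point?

Reflection across origin: (-3, 4) → (3, -4)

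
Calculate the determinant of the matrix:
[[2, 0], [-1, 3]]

For a 2×2 matrix [[a, b], [c, d]], det = ad - bc
det = (2)(3) - (0)(-1) = 6 - 0 = 6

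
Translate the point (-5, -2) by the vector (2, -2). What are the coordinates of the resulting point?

Translation by (2, -2) (homogeneous matrix [[1, 0, 2], [0, 1, -2], [0, 0, 1]]):
x' = -5 + 2 = -3
y' = -2 + -2 = -4
Result: (-3, -4)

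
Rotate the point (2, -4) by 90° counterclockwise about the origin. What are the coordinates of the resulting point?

Rotation matrix for 90°: [[cos 90°, -sin 90°], [sin 90°, cos 90°]] = [[0, -1], [1, 0]]
[[0, -1], [1, 0]] × [2, -4]ᵀ = [4, 2]ᵀ
Result: (4, 2)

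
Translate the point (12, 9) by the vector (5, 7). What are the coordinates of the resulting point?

Translation by (5, 7) (homogeneous matrix [[1, 0, 5], [0, 1, 7], [0, 0, 1]]):
x' = 12 + 5 = 17
y' = 9 + 7 = 16
Result: (17, 16)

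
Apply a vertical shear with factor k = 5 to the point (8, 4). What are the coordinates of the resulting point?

Shear matrix for vertical shear with factor k = 5:
[[1, 0], [5, 1]]
Result: (8, 4) → (8, 44)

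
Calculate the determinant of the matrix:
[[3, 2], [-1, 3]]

For a 2×2 matrix [[a, b], [c, d]], det = ad - bc
det = (3)(3) - (2)(-1) = 9 - -2 = 11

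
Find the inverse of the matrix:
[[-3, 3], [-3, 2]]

For [[a,b],[c,d]], inverse = (1/det)·[[d,-b],[-c,a]]
det = (-3)(2) - (3)(-3) = -6 - -9 = 3
Inverse = (1/3)·[[2, -3], [3, -3]]
= [[2/3, -1], [1, -1]]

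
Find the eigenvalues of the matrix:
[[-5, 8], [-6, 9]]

Characteristic equation: det(A - λI) = 0
λ² - (trace)λ + (det) = 0
trace = -5 + 9 = 4, det = (-5)(9) - (8)(-6) = 3
λ² - (4)λ + (3) = 0
λ = (4 ± √((4)² - 4·(3))) / 2 = (4 ± √4) / 2
Solving: λ = 1, 3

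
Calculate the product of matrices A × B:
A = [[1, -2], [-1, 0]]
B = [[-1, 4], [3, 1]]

Matrix multiplication:
C[0][0] = 1×-1 + -2×3 = -7
C[0][1] = 1×4 + -2×1 = 2
C[1][0] = -1×-1 + 0×3 = 1
C[1][1] = -1×4 + 0×1 = -4
Result: [[-7, 2], [1, -4]]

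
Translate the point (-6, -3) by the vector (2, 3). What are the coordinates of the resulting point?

Translation by (2, 3) (homogeneous matrix [[1, 0, 2], [0, 1, 3], [0, 0, 1]]):
x' = -6 + 2 = -4
y' = -3 + 3 = 0
Result: (-4, 0)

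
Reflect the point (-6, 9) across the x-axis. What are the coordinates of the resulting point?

Reflection across x-axis: (-6, 9) → (-6, -9)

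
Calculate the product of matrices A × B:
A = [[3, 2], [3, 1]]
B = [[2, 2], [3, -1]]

Matrix multiplication:
C[0][0] = 3×2 + 2×3 = 12
C[0][1] = 3×2 + 2×-1 = 4
C[1][0] = 3×2 + 1×3 = 9
C[1][1] = 3×2 + 1×-1 = 5
Result: [[12, 4], [9, 5]]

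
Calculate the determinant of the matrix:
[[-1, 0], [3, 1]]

For a 2×2 matrix [[a, b], [c, d]], det = ad - bc
det = (-1)(1) - (0)(3) = -1 - 0 = -1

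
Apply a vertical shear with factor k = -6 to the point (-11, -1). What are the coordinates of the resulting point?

Shear matrix for vertical shear with factor k = -6:
[[1, 0], [-6, 1]]
Result: (-11, -1) → (-11, 65)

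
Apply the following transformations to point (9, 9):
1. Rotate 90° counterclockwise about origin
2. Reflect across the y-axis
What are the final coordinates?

Step 1: Rotate 90° → (-9, 9)
Step 2: Reflect across y-axis → (9, 9)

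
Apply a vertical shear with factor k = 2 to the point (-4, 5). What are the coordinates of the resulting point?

Shear matrix for vertical shear with factor k = 2:
[[1, 0], [2, 1]]
Result: (-4, 5) → (-4, -3)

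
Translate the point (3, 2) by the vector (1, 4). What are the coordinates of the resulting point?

Translation by (1, 4) (homogeneous matrix [[1, 0, 1], [0, 1, 4], [0, 0, 1]]):
x' = 3 + 1 = 4
y' = 2 + 4 = 6
Result: (4, 6)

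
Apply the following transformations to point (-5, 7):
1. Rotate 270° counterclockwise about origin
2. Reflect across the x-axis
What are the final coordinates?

Step 1: Rotate 270° → (7, 5)
Step 2: Reflect across x-axis → (7, -5)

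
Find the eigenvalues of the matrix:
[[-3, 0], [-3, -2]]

Characteristic equation: det(A - λI) = 0
λ² - (trace)λ + (det) = 0
trace = -3 + -2 = -5, det = (-3)(-2) - (0)(-3) = 6
λ² - (-5)λ + (6) = 0
λ = (-5 ± √((-5)² - 4·(6))) / 2 = (-5 ± √1) / 2
Solving: λ = -3, -2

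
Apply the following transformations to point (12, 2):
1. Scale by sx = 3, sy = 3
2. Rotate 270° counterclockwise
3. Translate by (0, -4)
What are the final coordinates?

Step 1: Scale → (36, 6)
Step 2: Rotate 270° → (6, -36)
Step 3: Translate → (6, -40)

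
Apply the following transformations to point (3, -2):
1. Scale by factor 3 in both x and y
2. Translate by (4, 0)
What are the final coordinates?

Step 1: Scale (3, -2) by 3 → (9, -6)
Step 2: Translate by (4, 0) → (13, -6)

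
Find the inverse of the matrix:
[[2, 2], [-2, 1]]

For [[a,b],[c,d]], inverse = (1/det)·[[d,-b],[-c,a]]
det = (2)(1) - (2)(-2) = 2 - -4 = 6
Inverse = (1/6)·[[1, -2], [2, 2]]
= [[1/6, -1/3], [1/3, 1/3]]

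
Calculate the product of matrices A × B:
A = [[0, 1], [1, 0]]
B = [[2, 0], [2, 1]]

Matrix multiplication:
C[0][0] = 0×2 + 1×2 = 2
C[0][1] = 0×0 + 1×1 = 1
C[1][0] = 1×2 + 0×2 = 2
C[1][1] = 1×0 + 0×1 = 0
Result: [[2, 1], [2, 0]]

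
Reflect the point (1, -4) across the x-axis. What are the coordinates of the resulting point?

Reflection across x-axis: (1, -4) → (1, 4)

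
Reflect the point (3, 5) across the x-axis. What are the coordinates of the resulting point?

Reflection across x-axis: (3, 5) → (3, -5)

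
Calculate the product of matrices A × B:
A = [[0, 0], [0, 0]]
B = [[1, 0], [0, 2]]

Matrix multiplication:
C[0][0] = 0×1 + 0×0 = 0
C[0][1] = 0×0 + 0×2 = 0
C[1][0] = 0×1 + 0×0 = 0
C[1][1] = 0×0 + 0×2 = 0
Result: [[0, 0], [0, 0]]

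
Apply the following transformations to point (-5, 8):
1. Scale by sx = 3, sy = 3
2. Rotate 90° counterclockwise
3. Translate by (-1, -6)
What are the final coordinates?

Step 1: Scale → (-15, 24)
Step 2: Rotate 90° → (-24, -15)
Step 3: Translate → (-25, -21)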